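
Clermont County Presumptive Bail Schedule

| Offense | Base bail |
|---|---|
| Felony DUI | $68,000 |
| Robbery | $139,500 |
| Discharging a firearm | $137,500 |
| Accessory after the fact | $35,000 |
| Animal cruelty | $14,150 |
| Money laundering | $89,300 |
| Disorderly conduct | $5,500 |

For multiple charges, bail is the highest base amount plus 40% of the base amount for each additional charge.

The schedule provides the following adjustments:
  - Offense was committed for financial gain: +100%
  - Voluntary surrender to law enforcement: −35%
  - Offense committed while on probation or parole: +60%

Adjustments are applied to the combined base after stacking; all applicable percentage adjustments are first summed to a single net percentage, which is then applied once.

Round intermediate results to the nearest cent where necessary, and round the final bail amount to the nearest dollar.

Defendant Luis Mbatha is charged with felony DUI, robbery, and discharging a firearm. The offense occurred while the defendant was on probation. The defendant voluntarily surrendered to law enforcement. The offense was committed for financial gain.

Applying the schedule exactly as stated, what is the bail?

$498,825

Base amounts from the schedule: felony DUI $68,000; robbery $139,500; discharging a firearm $137,500.
Stacking rule: highest base plus 40% of each additional charge. Highest is robbery at $139,500. Additional: $68,000 × 40% = $27,200; $137,500 × 40% = $55,000. Combined base = $139,500 + $82,200 = $221,700.
Net percentage adjustment: +100% −35% +60% = +125%. $221,700 × 2.25 = $498,825.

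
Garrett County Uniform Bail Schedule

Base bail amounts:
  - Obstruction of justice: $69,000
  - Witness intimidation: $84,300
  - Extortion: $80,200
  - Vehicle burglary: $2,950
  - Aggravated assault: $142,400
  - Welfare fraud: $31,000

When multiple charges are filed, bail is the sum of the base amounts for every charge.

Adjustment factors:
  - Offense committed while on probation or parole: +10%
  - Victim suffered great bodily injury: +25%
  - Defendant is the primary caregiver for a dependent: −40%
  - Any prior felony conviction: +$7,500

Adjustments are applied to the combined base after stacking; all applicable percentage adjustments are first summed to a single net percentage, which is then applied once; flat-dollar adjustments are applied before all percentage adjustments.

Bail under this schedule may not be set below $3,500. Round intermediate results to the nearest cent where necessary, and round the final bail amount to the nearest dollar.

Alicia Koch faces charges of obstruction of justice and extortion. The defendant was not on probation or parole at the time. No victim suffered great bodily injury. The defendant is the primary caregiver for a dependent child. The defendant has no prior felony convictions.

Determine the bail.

Base amounts from the schedule: obstruction of justice $69,000; extortion $80,200.
Stacking rule: sum of all bases. $69,000 + $80,200 = $149,200.
Defendant is the primary caregiver for a dependent (−40%): $149,200 × 0.6 = $89,520.
$89,520 is at or above the $3,500 minimum.

$89,520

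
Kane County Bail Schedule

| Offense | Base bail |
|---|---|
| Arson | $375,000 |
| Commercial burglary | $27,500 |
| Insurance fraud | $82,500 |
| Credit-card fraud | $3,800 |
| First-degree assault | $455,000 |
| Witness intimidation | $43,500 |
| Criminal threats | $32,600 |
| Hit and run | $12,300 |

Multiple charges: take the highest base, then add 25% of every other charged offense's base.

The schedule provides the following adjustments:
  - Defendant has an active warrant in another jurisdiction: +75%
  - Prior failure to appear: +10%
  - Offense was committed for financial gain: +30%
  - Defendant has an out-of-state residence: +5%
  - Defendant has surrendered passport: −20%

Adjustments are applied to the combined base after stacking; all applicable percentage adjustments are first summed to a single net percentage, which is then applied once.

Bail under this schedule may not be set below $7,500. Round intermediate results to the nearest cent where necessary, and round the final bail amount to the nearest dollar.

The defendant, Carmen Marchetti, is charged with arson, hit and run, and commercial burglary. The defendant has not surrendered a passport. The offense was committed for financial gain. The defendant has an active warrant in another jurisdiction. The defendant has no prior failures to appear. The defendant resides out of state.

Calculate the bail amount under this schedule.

$808,395

Base amounts from the schedule: arson $375,000; hit and run $12,300; commercial burglary $27,500.
Stacking rule: highest base plus 25% of each additional charge. Highest is arson at $375,000. Additional: $12,300 × 25% = $3,075; $27,500 × 25% = $6,875. Combined base = $375,000 + $9,950 = $384,950.
Net percentage adjustment: +75% +30% +5% = +110%. $384,950 × 2.1 = $808,395.
$808,395 is at or above the $7,500 minimum.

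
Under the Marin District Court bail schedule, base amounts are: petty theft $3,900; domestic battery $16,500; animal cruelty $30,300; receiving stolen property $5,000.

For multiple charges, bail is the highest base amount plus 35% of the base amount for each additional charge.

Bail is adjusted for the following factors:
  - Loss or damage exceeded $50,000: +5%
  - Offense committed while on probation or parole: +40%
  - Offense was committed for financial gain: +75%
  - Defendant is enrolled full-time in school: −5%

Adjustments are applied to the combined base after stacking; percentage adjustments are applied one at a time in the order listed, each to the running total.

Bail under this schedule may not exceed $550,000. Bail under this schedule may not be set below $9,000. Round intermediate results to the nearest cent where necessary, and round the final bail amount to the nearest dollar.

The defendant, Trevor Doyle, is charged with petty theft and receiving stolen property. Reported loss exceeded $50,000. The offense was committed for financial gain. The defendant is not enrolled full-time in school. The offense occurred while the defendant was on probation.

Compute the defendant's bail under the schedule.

Base amounts from the schedule: petty theft $3,900; receiving stolen property $5,000.
Stacking rule: highest base plus 35% of each additional charge. Highest is receiving stolen property at $5,000. Additional: $3,900 × 35% = $1,365. Combined base = $5,000 + $1,365 = $6,365.
Loss or damage exceeded $50,000 (+5%): $6,365 × 1.05 = $6,683.25.
Offense committed while on probation or parole (+40%): $6,683.25 × 1.4 = $9,356.55.
Offense was committed for financial gain (+75%): $9,356.55 × 1.75 = $16,373.96.
$16,373.96 is within the $550,000 maximum.
$16,373.96 is at or above the $9,000 minimum.
Rounded to the nearest dollar: $16,374.

$16,374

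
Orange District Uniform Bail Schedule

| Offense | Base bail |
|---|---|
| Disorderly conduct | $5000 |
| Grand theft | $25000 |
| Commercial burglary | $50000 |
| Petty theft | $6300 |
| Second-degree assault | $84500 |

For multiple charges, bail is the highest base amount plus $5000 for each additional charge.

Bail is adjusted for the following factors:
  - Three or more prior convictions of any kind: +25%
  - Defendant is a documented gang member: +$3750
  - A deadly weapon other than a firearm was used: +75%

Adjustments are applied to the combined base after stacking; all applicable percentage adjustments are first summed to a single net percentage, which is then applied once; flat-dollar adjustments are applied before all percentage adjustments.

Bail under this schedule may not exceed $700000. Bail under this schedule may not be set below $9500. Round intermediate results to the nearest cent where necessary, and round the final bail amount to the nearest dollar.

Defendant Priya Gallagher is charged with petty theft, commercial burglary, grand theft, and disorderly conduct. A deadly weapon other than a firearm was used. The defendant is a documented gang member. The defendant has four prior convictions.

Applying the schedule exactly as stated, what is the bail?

Base amounts from the schedule: petty theft $6300; commercial burglary $50000; grand theft $25000; disorderly conduct $5000.
Stacking rule: highest base plus $5000 per additional charge. Highest is commercial burglary at $50000; 3 additional charges → +$15000. Combined base = $65000.
Defendant is a documented gang member (+$3750 flat): $65000 + $3750 = $68750.
Net percentage adjustment: +25% +75% = +100%. $68750 × 2 = $137500.
$137500 is within the $700000 maximum.
$137500 is at or above the $9500 minimum.

$137500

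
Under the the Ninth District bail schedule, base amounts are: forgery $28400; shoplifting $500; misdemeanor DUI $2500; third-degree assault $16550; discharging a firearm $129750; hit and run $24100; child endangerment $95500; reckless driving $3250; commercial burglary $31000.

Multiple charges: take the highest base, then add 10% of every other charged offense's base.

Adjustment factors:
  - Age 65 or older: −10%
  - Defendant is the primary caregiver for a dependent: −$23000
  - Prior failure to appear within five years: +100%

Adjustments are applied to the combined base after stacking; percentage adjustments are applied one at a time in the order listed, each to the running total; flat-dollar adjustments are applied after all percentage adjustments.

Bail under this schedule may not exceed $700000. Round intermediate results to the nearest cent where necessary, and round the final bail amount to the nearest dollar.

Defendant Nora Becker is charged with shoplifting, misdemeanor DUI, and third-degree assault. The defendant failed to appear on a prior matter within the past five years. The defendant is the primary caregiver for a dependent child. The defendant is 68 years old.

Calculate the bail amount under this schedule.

Base amounts from the schedule: shoplifting $500; misdemeanor DUI $2500; third-degree assault $16550.
Stacking rule: highest base plus 10% of each additional charge. Highest is third-degree assault at $16550. Additional: $500 × 10% = $50; $2500 × 10% = $250. Combined base = $16550 + $300 = $16850.
Age 65 or older (−10%): $16850 × 0.9 = $15165.
Prior failure to appear within five years (+100%): $15165 × 2 = $30330.
Defendant is the primary caregiver for a dependent (−$23000 flat): $30330 − $23000 = $7330.
$7330 is within the $700000 maximum.

$7330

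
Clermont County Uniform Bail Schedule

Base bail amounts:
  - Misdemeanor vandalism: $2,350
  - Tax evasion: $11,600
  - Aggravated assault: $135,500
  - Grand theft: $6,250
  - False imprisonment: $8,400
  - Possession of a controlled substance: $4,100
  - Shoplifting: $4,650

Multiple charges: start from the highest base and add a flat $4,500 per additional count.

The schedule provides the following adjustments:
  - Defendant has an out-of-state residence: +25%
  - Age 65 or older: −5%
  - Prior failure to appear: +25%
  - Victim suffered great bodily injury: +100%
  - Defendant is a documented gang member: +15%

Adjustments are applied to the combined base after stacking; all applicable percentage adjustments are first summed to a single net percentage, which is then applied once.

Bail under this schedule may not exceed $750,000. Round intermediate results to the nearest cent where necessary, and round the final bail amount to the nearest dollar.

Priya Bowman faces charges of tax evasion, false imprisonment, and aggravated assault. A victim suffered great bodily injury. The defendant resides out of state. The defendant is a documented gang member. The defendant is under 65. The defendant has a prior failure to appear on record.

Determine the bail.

Base amounts from the schedule: tax evasion $11,600; false imprisonment $8,400; aggravated assault $135,500.
Stacking rule: highest base plus $4,500 per additional charge. Highest is aggravated assault at $135,500; 2 additional charges → +$9,000. Combined base = $144,500.
Net percentage adjustment: +25% +25% +100% +15% = +165%. $144,500 × 2.65 = $382,925.
$382,925 is within the $750,000 maximum.

$382,925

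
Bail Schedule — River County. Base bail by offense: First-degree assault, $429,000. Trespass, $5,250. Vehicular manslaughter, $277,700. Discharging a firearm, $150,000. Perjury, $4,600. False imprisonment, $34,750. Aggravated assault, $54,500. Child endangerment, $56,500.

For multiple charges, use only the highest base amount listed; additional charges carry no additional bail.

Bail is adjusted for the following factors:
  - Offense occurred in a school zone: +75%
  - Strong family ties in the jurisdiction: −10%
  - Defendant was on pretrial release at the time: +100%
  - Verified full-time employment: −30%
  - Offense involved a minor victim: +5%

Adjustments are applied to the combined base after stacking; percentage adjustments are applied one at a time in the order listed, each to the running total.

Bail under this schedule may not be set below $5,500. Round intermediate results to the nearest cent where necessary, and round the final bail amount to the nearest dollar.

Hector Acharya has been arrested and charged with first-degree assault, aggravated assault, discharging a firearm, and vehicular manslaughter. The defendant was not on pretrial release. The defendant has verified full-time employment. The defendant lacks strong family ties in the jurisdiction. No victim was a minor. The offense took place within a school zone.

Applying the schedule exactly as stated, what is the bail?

Base amounts from the schedule: first-degree assault $429,000; aggravated assault $54,500; discharging a firearm $150,000; vehicular manslaughter $277,700.
Stacking rule: use the highest base only. Highest is first-degree assault at $429,000. Combined base = $429,000.
Offense occurred in a school zone (+75%): $429,000 × 1.75 = $750,750.
Verified full-time employment (−30%): $750,750 × 0.7 = $525,525.
$525,525 is at or above the $5,500 minimum.

$525,525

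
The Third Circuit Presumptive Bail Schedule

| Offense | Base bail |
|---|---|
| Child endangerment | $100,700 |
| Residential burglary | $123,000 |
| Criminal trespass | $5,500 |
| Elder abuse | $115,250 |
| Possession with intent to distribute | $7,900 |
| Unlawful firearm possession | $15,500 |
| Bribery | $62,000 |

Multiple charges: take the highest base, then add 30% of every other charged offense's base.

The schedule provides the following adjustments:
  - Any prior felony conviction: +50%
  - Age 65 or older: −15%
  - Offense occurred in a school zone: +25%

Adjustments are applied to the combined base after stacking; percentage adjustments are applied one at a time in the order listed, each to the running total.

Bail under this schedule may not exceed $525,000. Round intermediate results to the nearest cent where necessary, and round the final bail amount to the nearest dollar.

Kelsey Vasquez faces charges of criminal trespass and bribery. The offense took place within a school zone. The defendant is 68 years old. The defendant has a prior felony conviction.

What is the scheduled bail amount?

$101,442

Base amounts from the schedule: criminal trespass $5,500; bribery $62,000.
Stacking rule: highest base plus 30% of each additional charge. Highest is bribery at $62,000. Additional: $5,500 × 30% = $1,650. Combined base = $62,000 + $1,650 = $63,650.
Any prior felony conviction (+50%): $63,650 × 1.5 = $95,475.
Age 65 or older (−15%): $95,475 × 0.85 = $81,153.75.
Offense occurred in a school zone (+25%): $81,153.75 × 1.25 = $101,442.19.
$101,442.19 is within the $525,000 maximum.
Rounded to the nearest dollar: $101,442.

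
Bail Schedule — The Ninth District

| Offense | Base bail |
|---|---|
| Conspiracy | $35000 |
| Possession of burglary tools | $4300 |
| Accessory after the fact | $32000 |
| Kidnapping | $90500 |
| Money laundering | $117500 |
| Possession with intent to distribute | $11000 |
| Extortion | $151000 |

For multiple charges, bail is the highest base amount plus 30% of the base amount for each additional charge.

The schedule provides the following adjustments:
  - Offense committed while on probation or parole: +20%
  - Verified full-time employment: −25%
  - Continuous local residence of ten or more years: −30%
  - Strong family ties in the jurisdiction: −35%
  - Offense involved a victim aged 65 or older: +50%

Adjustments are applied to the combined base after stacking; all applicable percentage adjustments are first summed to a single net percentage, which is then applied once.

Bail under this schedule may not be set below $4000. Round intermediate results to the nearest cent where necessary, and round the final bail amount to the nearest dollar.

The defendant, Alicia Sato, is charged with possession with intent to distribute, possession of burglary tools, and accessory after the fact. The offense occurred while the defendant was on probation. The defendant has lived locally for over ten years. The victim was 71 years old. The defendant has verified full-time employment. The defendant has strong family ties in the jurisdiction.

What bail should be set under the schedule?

$29272

Base amounts from the schedule: possession with intent to distribute $11000; possession of burglary tools $4300; accessory after the fact $32000.
Stacking rule: highest base plus 30% of each additional charge. Highest is accessory after the fact at $32000. Additional: $11000 × 30% = $3300; $4300 × 30% = $1290. Combined base = $32000 + $4590 = $36590.
Net percentage adjustment: +20% −25% −30% −35% +50% = −20%. $36590 × 0.8 = $29272.
$29272 is at or above the $4000 minimum.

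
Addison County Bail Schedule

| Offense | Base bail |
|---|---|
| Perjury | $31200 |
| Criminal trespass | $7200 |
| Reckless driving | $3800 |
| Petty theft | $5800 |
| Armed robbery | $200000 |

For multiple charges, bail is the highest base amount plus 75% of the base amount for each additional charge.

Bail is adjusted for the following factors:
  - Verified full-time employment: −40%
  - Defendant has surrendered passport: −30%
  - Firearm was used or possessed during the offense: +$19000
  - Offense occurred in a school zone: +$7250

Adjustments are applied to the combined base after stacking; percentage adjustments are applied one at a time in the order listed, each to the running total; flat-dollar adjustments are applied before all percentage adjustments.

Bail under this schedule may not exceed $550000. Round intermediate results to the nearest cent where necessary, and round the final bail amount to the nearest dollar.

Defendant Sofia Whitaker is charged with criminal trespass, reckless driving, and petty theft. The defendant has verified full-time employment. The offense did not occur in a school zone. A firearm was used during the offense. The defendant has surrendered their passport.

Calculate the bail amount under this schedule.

Base amounts from the schedule: criminal trespass $7200; reckless driving $3800; petty theft $5800.
Stacking rule: highest base plus 75% of each additional charge. Highest is criminal trespass at $7200. Additional: $3800 × 75% = $2850; $5800 × 75% = $4350. Combined base = $7200 + $7200 = $14400.
Firearm was used or possessed during the offense (+$19000 flat): $14400 + $19000 = $33400.
Verified full-time employment (−40%): $33400 × 0.6 = $20040.
Defendant has surrendered passport (−30%): $20040 × 0.7 = $14028.
$14028 is within the $550000 maximum.

$14028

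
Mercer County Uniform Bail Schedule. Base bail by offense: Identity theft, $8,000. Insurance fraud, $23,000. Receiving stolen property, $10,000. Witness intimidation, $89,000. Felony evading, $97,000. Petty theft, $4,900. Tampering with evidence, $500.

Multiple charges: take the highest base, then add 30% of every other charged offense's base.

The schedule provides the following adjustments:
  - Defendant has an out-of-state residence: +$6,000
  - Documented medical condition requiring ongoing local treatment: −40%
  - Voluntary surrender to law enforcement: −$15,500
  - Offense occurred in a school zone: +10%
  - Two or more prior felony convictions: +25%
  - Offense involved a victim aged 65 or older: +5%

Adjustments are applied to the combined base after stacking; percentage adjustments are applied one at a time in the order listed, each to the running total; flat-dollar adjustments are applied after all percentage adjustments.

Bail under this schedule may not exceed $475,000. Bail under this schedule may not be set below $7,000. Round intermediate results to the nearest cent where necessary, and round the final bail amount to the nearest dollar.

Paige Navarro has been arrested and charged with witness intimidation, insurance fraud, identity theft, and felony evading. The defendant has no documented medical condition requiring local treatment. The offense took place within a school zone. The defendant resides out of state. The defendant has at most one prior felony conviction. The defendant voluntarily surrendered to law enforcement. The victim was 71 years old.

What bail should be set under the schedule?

Base amounts from the schedule: witness intimidation $89,000; insurance fraud $23,000; identity theft $8,000; felony evading $97,000.
Stacking rule: highest base plus 30% of each additional charge. Highest is felony evading at $97,000. Additional: $89,000 × 30% = $26,700; $23,000 × 30% = $6,900; $8,000 × 30% = $2,400. Combined base = $97,000 + $36,000 = $133,000.
Offense occurred in a school zone (+10%): $133,000 × 1.1 = $146,300.
Offense involved a victim aged 65 or older (+5%): $146,300 × 1.05 = $153,615.
Defendant has an out-of-state residence (+$6,000 flat): $153,615 + $6,000 = $159,615.
Voluntary surrender to law enforcement (−$15,500 flat): $159,615 − $15,500 = $144,115.
$144,115 is within the $475,000 maximum.
$144,115 is at or above the $7,000 minimum.

$144,115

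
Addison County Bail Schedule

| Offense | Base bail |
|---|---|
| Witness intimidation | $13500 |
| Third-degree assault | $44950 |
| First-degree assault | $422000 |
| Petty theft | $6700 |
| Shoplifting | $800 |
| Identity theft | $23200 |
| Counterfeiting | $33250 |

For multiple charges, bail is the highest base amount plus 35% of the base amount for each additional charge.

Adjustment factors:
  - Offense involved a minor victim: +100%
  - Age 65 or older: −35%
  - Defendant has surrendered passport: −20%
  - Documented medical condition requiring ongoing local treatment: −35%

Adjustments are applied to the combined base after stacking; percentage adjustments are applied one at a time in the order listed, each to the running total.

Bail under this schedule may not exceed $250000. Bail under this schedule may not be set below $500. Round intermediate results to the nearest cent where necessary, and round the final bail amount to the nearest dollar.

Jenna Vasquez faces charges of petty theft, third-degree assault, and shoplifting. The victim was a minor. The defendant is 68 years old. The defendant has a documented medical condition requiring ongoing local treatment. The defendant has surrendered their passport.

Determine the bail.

Base amounts from the schedule: petty theft $6700; third-degree assault $44950; shoplifting $800.
Stacking rule: highest base plus 35% of each additional charge. Highest is third-degree assault at $44950. Additional: $6700 × 35% = $2345; $800 × 35% = $280. Combined base = $44950 + $2625 = $47575.
Offense involved a minor victim (+100%): $47575 × 2 = $95150.
Age 65 or older (−35%): $95150 × 0.65 = $61847.50.
Defendant has surrendered passport (−20%): $61847.50 × 0.8 = $49478.
Documented medical condition requiring ongoing local treatment (−35%): $49478 × 0.65 = $32160.70.
$32160.70 is within the $250000 maximum.
$32160.70 is at or above the $500 minimum.
Rounded to the nearest dollar: $32161.

$32161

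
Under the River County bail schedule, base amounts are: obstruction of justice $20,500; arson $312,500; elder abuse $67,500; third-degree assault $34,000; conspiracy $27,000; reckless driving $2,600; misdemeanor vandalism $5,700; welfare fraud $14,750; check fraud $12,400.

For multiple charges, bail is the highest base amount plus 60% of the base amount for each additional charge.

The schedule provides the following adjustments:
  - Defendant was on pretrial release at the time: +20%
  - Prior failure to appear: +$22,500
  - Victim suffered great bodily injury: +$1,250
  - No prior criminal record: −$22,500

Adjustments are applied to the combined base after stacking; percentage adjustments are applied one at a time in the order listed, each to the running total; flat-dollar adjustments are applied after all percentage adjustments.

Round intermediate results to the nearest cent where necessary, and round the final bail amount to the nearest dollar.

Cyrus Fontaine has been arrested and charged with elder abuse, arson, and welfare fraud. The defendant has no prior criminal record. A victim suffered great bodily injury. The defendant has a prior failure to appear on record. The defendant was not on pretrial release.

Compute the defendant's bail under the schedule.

$363,100

Base amounts from the schedule: elder abuse $67,500; arson $312,500; welfare fraud $14,750.
Stacking rule: highest base plus 60% of each additional charge. Highest is arson at $312,500. Additional: $67,500 × 60% = $40,500; $14,750 × 60% = $8,850. Combined base = $312,500 + $49,350 = $361,850.
Prior failure to appear (+$22,500 flat): $361,850 + $22,500 = $384,350.
Victim suffered great bodily injury (+$1,250 flat): $384,350 + $1,250 = $385,600.
No prior criminal record (−$22,500 flat): $385,600 − $22,500 = $363,100.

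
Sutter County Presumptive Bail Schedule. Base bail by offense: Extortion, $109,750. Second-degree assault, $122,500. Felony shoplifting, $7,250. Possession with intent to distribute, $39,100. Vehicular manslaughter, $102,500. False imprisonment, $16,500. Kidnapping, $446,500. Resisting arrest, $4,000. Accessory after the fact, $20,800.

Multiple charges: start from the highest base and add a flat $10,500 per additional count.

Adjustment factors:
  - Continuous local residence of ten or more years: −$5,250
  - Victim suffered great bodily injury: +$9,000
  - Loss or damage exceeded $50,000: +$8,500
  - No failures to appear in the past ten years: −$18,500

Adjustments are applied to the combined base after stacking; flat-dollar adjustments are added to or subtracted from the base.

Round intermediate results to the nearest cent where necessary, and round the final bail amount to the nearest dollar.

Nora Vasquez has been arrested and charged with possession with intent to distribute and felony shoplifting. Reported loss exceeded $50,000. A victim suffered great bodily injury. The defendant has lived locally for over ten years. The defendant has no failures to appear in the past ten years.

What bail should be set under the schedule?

Base amounts from the schedule: possession with intent to distribute $39,100; felony shoplifting $7,250.
Stacking rule: highest base plus $10,500 per additional charge. Highest is possession with intent to distribute at $39,100; 1 additional charge → +$10,500. Combined base = $49,600.
Continuous local residence of ten or more years (−$5,250 flat): $49,600 − $5,250 = $44,350.
Victim suffered great bodily injury (+$9,000 flat): $44,350 + $9,000 = $53,350.
Loss or damage exceeded $50,000 (+$8,500 flat): $53,350 + $8,500 = $61,850.
No failures to appear in the past ten years (−$18,500 flat): $61,850 − $18,500 = $43,350.

$43,350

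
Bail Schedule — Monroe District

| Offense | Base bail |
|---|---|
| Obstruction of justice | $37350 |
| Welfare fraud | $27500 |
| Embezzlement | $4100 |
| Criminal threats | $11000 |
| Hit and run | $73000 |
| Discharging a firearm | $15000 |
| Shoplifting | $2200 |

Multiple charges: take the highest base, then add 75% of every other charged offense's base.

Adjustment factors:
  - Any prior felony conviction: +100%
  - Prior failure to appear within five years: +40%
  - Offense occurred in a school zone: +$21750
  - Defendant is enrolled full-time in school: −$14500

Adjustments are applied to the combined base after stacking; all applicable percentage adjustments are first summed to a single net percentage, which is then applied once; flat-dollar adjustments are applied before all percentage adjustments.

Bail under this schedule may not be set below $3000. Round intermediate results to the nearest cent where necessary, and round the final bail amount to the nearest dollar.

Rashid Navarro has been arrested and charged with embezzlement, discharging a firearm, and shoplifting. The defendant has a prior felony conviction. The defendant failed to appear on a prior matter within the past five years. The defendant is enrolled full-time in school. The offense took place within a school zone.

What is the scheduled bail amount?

Base amounts from the schedule: embezzlement $4100; discharging a firearm $15000; shoplifting $2200.
Stacking rule: highest base plus 75% of each additional charge. Highest is discharging a firearm at $15000. Additional: $4100 × 75% = $3075; $2200 × 75% = $1650. Combined base = $15000 + $4725 = $19725.
Offense occurred in a school zone (+$21750 flat): $19725 + $21750 = $41475.
Defendant is enrolled full-time in school (−$14500 flat): $41475 − $14500 = $26975.
Net percentage adjustment: +100% +40% = +140%. $26975 × 2.4 = $64740.
$64740 is at or above the $3000 minimum.

$64740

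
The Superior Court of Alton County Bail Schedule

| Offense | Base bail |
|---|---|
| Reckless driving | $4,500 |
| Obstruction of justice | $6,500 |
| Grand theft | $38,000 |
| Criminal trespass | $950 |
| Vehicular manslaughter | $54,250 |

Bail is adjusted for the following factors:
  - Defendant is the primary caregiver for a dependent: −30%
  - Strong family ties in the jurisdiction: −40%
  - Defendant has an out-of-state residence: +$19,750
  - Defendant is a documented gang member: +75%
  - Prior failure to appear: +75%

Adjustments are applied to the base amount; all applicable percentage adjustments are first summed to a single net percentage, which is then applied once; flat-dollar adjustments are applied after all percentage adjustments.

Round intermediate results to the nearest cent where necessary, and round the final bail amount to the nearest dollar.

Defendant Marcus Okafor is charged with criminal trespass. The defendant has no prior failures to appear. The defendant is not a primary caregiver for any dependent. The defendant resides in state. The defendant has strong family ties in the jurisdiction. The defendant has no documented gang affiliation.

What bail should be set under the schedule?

$570

Base amounts from the schedule: criminal trespass $950.
Single charge. Combined base = $950.
Strong family ties in the jurisdiction (−40%): $950 × 0.6 = $570.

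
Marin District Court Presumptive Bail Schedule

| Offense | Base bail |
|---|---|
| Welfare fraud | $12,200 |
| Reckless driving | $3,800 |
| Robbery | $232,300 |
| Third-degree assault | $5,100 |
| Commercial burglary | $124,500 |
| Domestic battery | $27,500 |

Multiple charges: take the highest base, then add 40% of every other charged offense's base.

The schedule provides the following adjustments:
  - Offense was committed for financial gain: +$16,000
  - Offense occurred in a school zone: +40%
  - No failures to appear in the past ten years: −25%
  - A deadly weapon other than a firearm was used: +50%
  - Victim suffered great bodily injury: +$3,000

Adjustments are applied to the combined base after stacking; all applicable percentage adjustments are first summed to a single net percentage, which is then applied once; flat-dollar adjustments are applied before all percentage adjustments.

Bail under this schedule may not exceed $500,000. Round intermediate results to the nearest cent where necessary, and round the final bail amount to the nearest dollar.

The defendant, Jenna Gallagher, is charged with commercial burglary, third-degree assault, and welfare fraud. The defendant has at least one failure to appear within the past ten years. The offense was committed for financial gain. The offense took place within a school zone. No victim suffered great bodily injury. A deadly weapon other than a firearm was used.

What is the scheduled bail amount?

Base amounts from the schedule: commercial burglary $124,500; third-degree assault $5,100; welfare fraud $12,200.
Stacking rule: highest base plus 40% of each additional charge. Highest is commercial burglary at $124,500. Additional: $5,100 × 40% = $2,040; $12,200 × 40% = $4,880. Combined base = $124,500 + $6,920 = $131,420.
Offense was committed for financial gain (+$16,000 flat): $131,420 + $16,000 = $147,420.
Net percentage adjustment: +40% +50% = +90%. $147,420 × 1.9 = $280,098.
$280,098 is within the $500,000 maximum.

$280,098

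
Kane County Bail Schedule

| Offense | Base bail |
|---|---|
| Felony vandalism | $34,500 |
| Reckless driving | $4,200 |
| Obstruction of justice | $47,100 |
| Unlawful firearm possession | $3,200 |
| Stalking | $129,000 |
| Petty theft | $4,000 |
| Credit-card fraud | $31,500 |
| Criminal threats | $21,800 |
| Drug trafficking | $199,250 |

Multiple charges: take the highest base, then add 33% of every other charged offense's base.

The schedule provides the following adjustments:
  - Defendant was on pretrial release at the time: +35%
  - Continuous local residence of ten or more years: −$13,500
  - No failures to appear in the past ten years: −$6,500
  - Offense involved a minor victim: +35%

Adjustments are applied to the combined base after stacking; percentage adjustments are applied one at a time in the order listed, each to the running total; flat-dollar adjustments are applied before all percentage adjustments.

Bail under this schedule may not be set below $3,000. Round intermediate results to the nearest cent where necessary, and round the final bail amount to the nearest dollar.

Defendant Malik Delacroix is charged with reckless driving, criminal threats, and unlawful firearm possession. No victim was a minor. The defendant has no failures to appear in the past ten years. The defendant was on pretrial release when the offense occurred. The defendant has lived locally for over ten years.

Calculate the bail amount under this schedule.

$5,727

Base amounts from the schedule: reckless driving $4,200; criminal threats $21,800; unlawful firearm possession $3,200.
Stacking rule: highest base plus 33% of each additional charge. Highest is criminal threats at $21,800. Additional: $4,200 × 33% = $1,386; $3,200 × 33% = $1,056. Combined base = $21,800 + $2,442 = $24,242.
Continuous local residence of ten or more years (−$13,500 flat): $24,242 − $13,500 = $10,742.
No failures to appear in the past ten years (−$6,500 flat): $10,742 − $6,500 = $4,242.
Defendant was on pretrial release at the time (+35%): $4,242 × 1.35 = $5,726.70.
$5,726.70 is at or above the $3,000 minimum.
Rounded to the nearest dollar: $5,727.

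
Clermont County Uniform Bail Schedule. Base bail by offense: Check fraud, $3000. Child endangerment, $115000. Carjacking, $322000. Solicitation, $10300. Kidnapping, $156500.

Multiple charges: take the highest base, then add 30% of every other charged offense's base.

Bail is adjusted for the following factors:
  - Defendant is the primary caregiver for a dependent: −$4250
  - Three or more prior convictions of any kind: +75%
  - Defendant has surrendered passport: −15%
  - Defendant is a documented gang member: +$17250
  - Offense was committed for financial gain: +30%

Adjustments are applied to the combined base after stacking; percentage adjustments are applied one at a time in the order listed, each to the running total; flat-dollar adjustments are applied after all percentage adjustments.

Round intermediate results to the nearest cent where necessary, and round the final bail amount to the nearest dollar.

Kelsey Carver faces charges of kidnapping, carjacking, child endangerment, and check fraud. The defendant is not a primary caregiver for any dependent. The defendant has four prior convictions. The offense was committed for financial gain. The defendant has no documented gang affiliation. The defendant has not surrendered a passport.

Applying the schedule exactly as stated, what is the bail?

Base amounts from the schedule: kidnapping $156500; carjacking $322000; child endangerment $115000; check fraud $3000.
Stacking rule: highest base plus 30% of each additional charge. Highest is carjacking at $322000. Additional: $156500 × 30% = $46950; $115000 × 30% = $34500; $3000 × 30% = $900. Combined base = $322000 + $82350 = $404350.
Three or more prior convictions of any kind (+75%): $404350 × 1.75 = $707612.50.
Offense was committed for financial gain (+30%): $707612.50 × 1.3 = $919896.25.
Rounded to the nearest dollar: $919896.

$919896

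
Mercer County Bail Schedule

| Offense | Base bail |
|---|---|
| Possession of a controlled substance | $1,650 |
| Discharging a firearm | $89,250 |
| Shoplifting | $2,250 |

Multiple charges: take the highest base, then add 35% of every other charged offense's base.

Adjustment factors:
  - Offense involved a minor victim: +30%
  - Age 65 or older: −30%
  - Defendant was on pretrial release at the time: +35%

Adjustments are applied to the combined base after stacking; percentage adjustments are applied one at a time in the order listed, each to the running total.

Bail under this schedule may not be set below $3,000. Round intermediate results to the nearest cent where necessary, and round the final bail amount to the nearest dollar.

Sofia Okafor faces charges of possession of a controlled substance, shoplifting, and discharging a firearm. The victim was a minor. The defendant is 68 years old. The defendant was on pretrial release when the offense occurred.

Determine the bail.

Base amounts from the schedule: possession of a controlled substance $1,650; shoplifting $2,250; discharging a firearm $89,250.
Stacking rule: highest base plus 35% of each additional charge. Highest is discharging a firearm at $89,250. Additional: $1,650 × 35% = $577.50; $2,250 × 35% = $787.50. Combined base = $89,250 + $1,365 = $90,615.
Offense involved a minor victim (+30%): $90,615 × 1.3 = $117,799.50.
Age 65 or older (−30%): $117,799.50 × 0.7 = $82,459.65.
Defendant was on pretrial release at the time (+35%): $82,459.65 × 1.35 = $111,320.53.
$111,320.53 is at or above the $3,000 minimum.
Rounded to the nearest dollar: $111,321.

$111,321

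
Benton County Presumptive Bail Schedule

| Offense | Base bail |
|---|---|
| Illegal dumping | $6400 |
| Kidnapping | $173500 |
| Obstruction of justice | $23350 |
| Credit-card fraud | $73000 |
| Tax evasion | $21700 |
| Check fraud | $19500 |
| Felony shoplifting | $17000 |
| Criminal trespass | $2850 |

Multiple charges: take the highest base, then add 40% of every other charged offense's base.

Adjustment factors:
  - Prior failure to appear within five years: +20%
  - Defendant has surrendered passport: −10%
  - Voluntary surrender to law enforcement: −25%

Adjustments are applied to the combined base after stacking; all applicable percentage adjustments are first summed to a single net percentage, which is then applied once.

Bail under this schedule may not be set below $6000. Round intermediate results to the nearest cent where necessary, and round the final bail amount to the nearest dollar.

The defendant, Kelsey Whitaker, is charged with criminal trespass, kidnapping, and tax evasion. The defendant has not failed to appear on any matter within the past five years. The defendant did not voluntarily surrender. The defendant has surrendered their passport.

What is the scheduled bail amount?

Base amounts from the schedule: criminal trespass $2850; kidnapping $173500; tax evasion $21700.
Stacking rule: highest base plus 40% of each additional charge. Highest is kidnapping at $173500. Additional: $2850 × 40% = $1140; $21700 × 40% = $8680. Combined base = $173500 + $9820 = $183320.
Defendant has surrendered passport (−10%): $183320 × 0.9 = $164988.
$164988 is at or above the $6000 minimum.

$164988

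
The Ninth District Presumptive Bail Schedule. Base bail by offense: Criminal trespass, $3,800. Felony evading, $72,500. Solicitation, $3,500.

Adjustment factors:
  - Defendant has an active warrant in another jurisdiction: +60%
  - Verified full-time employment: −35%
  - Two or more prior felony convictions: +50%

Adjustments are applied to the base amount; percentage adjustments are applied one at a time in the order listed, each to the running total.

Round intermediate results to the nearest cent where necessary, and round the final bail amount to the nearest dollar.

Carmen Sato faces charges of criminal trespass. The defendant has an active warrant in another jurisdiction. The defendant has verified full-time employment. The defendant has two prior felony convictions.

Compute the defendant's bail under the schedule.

$5,928

Base amounts from the schedule: criminal trespass $3,800.
Single charge. Combined base = $3,800.
Defendant has an active warrant in another jurisdiction (+60%): $3,800 × 1.6 = $6,080.
Verified full-time employment (−35%): $6,080 × 0.65 = $3,952.
Two or more prior felony convictions (+50%): $3,952 × 1.5 = $5,928.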